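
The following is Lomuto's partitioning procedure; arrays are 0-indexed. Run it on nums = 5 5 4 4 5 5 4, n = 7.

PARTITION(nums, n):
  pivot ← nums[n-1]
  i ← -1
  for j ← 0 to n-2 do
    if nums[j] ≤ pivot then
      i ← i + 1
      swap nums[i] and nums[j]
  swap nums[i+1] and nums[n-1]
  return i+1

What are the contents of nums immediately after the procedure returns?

pivot = nums[6] = 4; i = -1
j=0: nums[0]=5 > 4 → no swap
j=1: nums[1]=5 > 4 → no swap
j=2: nums[2]=4 ≤ 4 → i=0, swap nums[0],nums[2] → 4 5 5 4 5 5 4
j=3: nums[3]=4 ≤ 4 → i=1, swap nums[1],nums[3] → 4 4 5 5 5 5 4
j=4: nums[4]=5 > 4 → no swap
j=5: nums[5]=5 > 4 → no swap
final swap nums[2],nums[6] → 4 4 4 5 5 5 5; return 2

4 4 4 5 5 5 5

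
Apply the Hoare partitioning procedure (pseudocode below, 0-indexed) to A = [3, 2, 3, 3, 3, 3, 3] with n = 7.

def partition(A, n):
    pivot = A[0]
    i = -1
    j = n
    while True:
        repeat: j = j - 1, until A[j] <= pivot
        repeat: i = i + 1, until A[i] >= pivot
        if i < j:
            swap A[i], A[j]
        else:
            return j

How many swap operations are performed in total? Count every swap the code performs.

3

pivot=3
j stops at 6 (3), i stops at 0 (3); swap ⇒ [3, 2, 3, 3, 3, 3, 3]
j stops at 5 (3), i stops at 2 (3); swap ⇒ [3, 2, 3, 3, 3, 3, 3]
j stops at 4 (3), i stops at 3 (3); swap ⇒ [3, 2, 3, 3, 3, 3, 3]
j stops at 3, i stops at 4; i≥j ⇒ return 3. A=[3, 2, 3, 3, 3, 3, 3]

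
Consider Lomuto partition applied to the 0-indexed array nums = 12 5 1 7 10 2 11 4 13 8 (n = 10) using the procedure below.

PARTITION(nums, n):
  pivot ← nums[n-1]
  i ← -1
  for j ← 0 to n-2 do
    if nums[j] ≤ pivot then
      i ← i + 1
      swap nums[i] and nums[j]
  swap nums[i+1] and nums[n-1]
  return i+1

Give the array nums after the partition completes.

pivot=8, i=-1
j=0: 12>8, skip
j=1: 5≤8, i=0, swap(0,1) ⇒ 5 12 1 7 10 2 11 4 13 8
j=2: 1≤8, i=1, swap(1,2) ⇒ 5 1 12 7 10 2 11 4 13 8
j=3: 7≤8, i=2, swap(2,3) ⇒ 5 1 7 12 10 2 11 4 13 8
j=4: 10>8, skip
j=5: 2≤8, i=3, swap(3,5) ⇒ 5 1 7 2 10 12 11 4 13 8
j=6: 11>8, skip
j=7: 4≤8, i=4, swap(4,7) ⇒ 5 1 7 2 4 12 11 10 13 8
j=8: 13>8, skip
swap(5,9) ⇒ 5 1 7 2 4 8 11 10 13 12; return 5

5 1 7 2 4 8 11 10 13 12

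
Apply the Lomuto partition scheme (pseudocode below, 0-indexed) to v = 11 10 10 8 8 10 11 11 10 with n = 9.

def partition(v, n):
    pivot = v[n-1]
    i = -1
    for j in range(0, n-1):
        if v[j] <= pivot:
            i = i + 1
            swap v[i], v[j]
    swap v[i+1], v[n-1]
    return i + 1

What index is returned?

5

pivot = v[8] = 10; i = -1
j=0: v[0]=11 > 10 → no swap
j=1: v[1]=10 ≤ 10 → i=0, swap v[0],v[1] → 10 11 10 8 8 10 11 11 10
j=2: v[2]=10 ≤ 10 → i=1, swap v[1],v[2] → 10 10 11 8 8 10 11 11 10
j=3: v[3]=8 ≤ 10 → i=2, swap v[2],v[3] → 10 10 8 11 8 10 11 11 10
j=4: v[4]=8 ≤ 10 → i=3, swap v[3],v[4] → 10 10 8 8 11 10 11 11 10
j=5: v[5]=10 ≤ 10 → i=4, swap v[4],v[5] → 10 10 8 8 10 11 11 11 10
j=6: v[6]=11 > 10 → no swap
j=7: v[7]=11 > 10 → no swap
final swap v[5],v[8] → 10 10 8 8 10 10 11 11 11; return 5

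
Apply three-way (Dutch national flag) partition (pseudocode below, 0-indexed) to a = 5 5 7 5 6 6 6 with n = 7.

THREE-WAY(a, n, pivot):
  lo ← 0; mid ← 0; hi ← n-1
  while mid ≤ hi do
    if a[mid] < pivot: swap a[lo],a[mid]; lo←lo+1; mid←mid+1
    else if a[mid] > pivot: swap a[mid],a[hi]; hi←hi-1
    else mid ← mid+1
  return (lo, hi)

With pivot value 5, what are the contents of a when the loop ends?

5 5 5 6 6 6 7

pivot = 5; lo=0, mid=0, hi=6
a[mid]=5=5: mid=1
a[mid]=5=5: mid=2
a[mid]=7>5: swap a[2],a[6]; hi=5 → 5 5 6 5 6 6 7
a[mid]=6>5: swap a[2],a[5]; hi=4 → 5 5 6 5 6 6 7
a[mid]=6>5: swap a[2],a[4]; hi=3 → 5 5 6 5 6 6 7
a[mid]=6>5: swap a[2],a[3]; hi=2 → 5 5 5 6 6 6 7
a[mid]=5=5: mid=3
end: lo=0, hi=2; a = 5 5 5 6 6 6 7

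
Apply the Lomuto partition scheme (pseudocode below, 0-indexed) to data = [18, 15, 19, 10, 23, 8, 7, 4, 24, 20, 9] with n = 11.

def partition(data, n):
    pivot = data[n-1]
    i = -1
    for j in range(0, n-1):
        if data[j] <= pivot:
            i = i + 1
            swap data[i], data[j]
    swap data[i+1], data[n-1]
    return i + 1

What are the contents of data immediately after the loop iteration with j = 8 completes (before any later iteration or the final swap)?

[8, 7, 4, 10, 23, 18, 15, 19, 24, 20, 9]

pivot = data[10] = 9; i = -1
j=0: data[0]=18 > 9 → no swap
j=1: data[1]=15 > 9 → no swap
j=2: data[2]=19 > 9 → no swap
j=3: data[3]=10 > 9 → no swap
j=4: data[4]=23 > 9 → no swap
j=5: data[5]=8 ≤ 9 → i=0, swap data[0],data[5] → [8, 15, 19, 10, 23, 18, 7, 4, 24, 20, 9]
j=6: data[6]=7 ≤ 9 → i=1, swap data[1],data[6] → [8, 7, 19, 10, 23, 18, 15, 4, 24, 20, 9]
j=7: data[7]=4 ≤ 9 → i=2, swap data[2],data[7] → [8, 7, 4, 10, 23, 18, 15, 19, 24, 20, 9]
j=8: data[8]=24 > 9 → no swap
(after j=8) data = [8, 7, 4, 10, 23, 18, 15, 19, 24, 20, 9]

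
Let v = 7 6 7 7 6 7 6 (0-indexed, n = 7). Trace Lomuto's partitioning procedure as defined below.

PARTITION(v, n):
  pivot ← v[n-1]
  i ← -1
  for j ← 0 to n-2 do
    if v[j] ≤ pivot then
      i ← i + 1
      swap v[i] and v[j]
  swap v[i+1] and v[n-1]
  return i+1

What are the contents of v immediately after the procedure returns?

pivot=6, i=-1
j=0: 7>6, skip
j=1: 6≤6, i=0, swap(0,1) ⇒ 6 7 7 7 6 7 6
j=2: 7>6, skip
j=3: 7>6, skip
j=4: 6≤6, i=1, swap(1,4) ⇒ 6 6 7 7 7 7 6
j=5: 7>6, skip
swap(2,6) ⇒ 6 6 6 7 7 7 7; return 2

6 6 6 7 7 7 7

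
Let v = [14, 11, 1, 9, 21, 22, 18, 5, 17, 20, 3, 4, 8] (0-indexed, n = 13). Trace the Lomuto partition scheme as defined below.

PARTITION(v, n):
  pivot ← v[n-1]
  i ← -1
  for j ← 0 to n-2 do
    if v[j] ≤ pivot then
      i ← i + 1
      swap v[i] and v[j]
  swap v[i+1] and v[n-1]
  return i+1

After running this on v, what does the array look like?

pivot=8, i=-1
j=0: 14>8, skip
j=1: 11>8, skip
j=2: 1≤8, i=0, swap(0,2) ⇒ [1, 11, 14, 9, 21, 22, 18, 5, 17, 20, 3, 4, 8]
j=3: 9>8, skip
j=4: 21>8, skip
j=5: 22>8, skip
j=6: 18>8, skip
j=7: 5≤8, i=1, swap(1,7) ⇒ [1, 5, 14, 9, 21, 22, 18, 11, 17, 20, 3, 4, 8]
j=8: 17>8, skip
j=9: 20>8, skip
j=10: 3≤8, i=2, swap(2,10) ⇒ [1, 5, 3, 9, 21, 22, 18, 11, 17, 20, 14, 4, 8]
j=11: 4≤8, i=3, swap(3,11) ⇒ [1, 5, 3, 4, 21, 22, 18, 11, 17, 20, 14, 9, 8]
swap(4,12) ⇒ [1, 5, 3, 4, 8, 22, 18, 11, 17, 20, 14, 9, 21]; return 4

[1, 5, 3, 4, 8, 22, 18, 11, 17, 20, 14, 9, 21]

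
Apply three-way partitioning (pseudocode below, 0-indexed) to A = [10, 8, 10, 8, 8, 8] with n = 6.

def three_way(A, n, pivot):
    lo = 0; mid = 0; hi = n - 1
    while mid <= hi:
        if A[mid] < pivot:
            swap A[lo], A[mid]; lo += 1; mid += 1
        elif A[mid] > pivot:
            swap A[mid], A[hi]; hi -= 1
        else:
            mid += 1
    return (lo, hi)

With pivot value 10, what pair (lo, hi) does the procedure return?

(4, 5)

lo=0 mid=0 hi=5
10=10: mid=1
8<10: swap(0,1), lo=1 mid=2 ⇒ [8, 10, 10, 8, 8, 8]
10=10: mid=3
8<10: swap(1,3), lo=2 mid=4 ⇒ [8, 8, 10, 10, 8, 8]
8<10: swap(2,4), lo=3 mid=5 ⇒ [8, 8, 8, 10, 10, 8]
8<10: swap(3,5), lo=4 mid=6 ⇒ [8, 8, 8, 8, 10, 10]
done. lo=4 hi=5; A=[8, 8, 8, 8, 10, 10]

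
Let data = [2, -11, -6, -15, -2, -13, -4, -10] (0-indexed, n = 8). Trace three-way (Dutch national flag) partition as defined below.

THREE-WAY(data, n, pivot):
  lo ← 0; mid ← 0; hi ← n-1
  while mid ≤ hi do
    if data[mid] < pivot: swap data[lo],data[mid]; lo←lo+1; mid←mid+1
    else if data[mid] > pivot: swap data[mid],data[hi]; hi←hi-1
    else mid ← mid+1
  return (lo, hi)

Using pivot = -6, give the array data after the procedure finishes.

pivot = -6; lo=0, mid=0, hi=7
data[mid]=2>-6: swap data[0],data[7]; hi=6 → [-10, -11, -6, -15, -2, -13, -4, 2]
data[mid]=-10<-6: swap data[0],data[0]; lo=1,mid=1 → [-10, -11, -6, -15, -2, -13, -4, 2]
data[mid]=-11<-6: swap data[1],data[1]; lo=2,mid=2 → [-10, -11, -6, -15, -2, -13, -4, 2]
data[mid]=-6=-6: mid=3
data[mid]=-15<-6: swap data[2],data[3]; lo=3,mid=4 → [-10, -11, -15, -6, -2, -13, -4, 2]
data[mid]=-2>-6: swap data[4],data[6]; hi=5 → [-10, -11, -15, -6, -4, -13, -2, 2]
data[mid]=-4>-6: swap data[4],data[5]; hi=4 → [-10, -11, -15, -6, -13, -4, -2, 2]
data[mid]=-13<-6: swap data[3],data[4]; lo=4,mid=5 → [-10, -11, -15, -13, -6, -4, -2, 2]
end: lo=4, hi=4; data = [-10, -11, -15, -13, -6, -4, -2, 2]

[-10, -11, -15, -13, -6, -4, -2, 2]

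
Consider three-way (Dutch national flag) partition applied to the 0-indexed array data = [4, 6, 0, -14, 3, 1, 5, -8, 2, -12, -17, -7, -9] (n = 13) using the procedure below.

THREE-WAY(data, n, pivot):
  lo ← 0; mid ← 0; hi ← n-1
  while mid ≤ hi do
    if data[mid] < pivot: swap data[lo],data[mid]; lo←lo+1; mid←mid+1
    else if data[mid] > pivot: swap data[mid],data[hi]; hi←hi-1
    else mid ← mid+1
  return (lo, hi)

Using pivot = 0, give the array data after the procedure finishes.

pivot = 0; lo=0, mid=0, hi=12
data[mid]=4>0: swap data[0],data[12]; hi=11 → [-9, 6, 0, -14, 3, 1, 5, -8, 2, -12, -17, -7, 4]
data[mid]=-9<0: swap data[0],data[0]; lo=1,mid=1 → [-9, 6, 0, -14, 3, 1, 5, -8, 2, -12, -17, -7, 4]
data[mid]=6>0: swap data[1],data[11]; hi=10 → [-9, -7, 0, -14, 3, 1, 5, -8, 2, -12, -17, 6, 4]
data[mid]=-7<0: swap data[1],data[1]; lo=2,mid=2 → [-9, -7, 0, -14, 3, 1, 5, -8, 2, -12, -17, 6, 4]
data[mid]=0=0: mid=3
data[mid]=-14<0: swap data[2],data[3]; lo=3,mid=4 → [-9, -7, -14, 0, 3, 1, 5, -8, 2, -12, -17, 6, 4]
data[mid]=3>0: swap data[4],data[10]; hi=9 → [-9, -7, -14, 0, -17, 1, 5, -8, 2, -12, 3, 6, 4]
data[mid]=-17<0: swap data[3],data[4]; lo=4,mid=5 → [-9, -7, -14, -17, 0, 1, 5, -8, 2, -12, 3, 6, 4]
data[mid]=1>0: swap data[5],data[9]; hi=8 → [-9, -7, -14, -17, 0, -12, 5, -8, 2, 1, 3, 6, 4]
data[mid]=-12<0: swap data[4],data[5]; lo=5,mid=6 → [-9, -7, -14, -17, -12, 0, 5, -8, 2, 1, 3, 6, 4]
data[mid]=5>0: swap data[6],data[8]; hi=7 → [-9, -7, -14, -17, -12, 0, 2, -8, 5, 1, 3, 6, 4]
data[mid]=2>0: swap data[6],data[7]; hi=6 → [-9, -7, -14, -17, -12, 0, -8, 2, 5, 1, 3, 6, 4]
data[mid]=-8<0: swap data[5],data[6]; lo=6,mid=7 → [-9, -7, -14, -17, -12, -8, 0, 2, 5, 1, 3, 6, 4]
end: lo=6, hi=6; data = [-9, -7, -14, -17, -12, -8, 0, 2, 5, 1, 3, 6, 4]

[-9, -7, -14, -17, -12, -8, 0, 2, 5, 1, 3, 6, 4]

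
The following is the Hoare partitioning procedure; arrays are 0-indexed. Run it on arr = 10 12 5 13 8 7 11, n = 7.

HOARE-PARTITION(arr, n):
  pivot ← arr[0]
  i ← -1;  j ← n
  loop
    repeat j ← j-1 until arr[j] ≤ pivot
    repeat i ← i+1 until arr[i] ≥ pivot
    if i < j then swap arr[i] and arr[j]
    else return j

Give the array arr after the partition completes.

pivot = arr[0] = 10; i = -1, j = 7
j→5 (arr[5]=7≤10), i→0 (arr[0]=10≥10); i<j, swap → 7 12 5 13 8 10 11
j→4 (arr[4]=8≤10), i→1 (arr[1]=12≥10); i<j, swap → 7 8 5 13 12 10 11
j→2, i→3; i≥j, return j=2. arr = 7 8 5 13 12 10 11

7 8 5 13 12 10 11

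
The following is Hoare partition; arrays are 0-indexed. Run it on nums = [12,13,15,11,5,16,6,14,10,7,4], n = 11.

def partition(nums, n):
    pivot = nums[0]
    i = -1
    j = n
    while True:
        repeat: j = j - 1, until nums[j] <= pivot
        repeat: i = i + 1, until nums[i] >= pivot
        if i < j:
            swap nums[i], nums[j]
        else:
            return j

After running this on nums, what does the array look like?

[4,7,10,11,5,6,16,14,15,13,12]

pivot = nums[0] = 12; i = -1, j = 11
j→10 (nums[10]=4≤12), i→0 (nums[0]=12≥12); i<j, swap → [4,13,15,11,5,16,6,14,10,7,12]
j→9 (nums[9]=7≤12), i→1 (nums[1]=13≥12); i<j, swap → [4,7,15,11,5,16,6,14,10,13,12]
j→8 (nums[8]=10≤12), i→2 (nums[2]=15≥12); i<j, swap → [4,7,10,11,5,16,6,14,15,13,12]
j→6 (nums[6]=6≤12), i→5 (nums[5]=16≥12); i<j, swap → [4,7,10,11,5,6,16,14,15,13,12]
j→5, i→6; i≥j, return j=5. nums = [4,7,10,11,5,6,16,14,15,13,12]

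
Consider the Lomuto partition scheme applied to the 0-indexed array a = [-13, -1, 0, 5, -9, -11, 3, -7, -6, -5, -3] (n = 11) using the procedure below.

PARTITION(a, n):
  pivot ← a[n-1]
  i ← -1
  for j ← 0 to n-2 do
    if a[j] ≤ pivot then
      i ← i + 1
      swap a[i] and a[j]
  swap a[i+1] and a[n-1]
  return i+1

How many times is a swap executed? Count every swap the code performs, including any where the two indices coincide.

pivot = a[10] = -3; i = -1
j=0: a[0]=-13 ≤ -3 → i=0, swap a[0],a[0] (no change) → [-13, -1, 0, 5, -9, -11, 3, -7, -6, -5, -3]
j=1: a[1]=-1 > -3 → no swap
j=2: a[2]=0 > -3 → no swap
j=3: a[3]=5 > -3 → no swap
j=4: a[4]=-9 ≤ -3 → i=1, swap a[1],a[4] → [-13, -9, 0, 5, -1, -11, 3, -7, -6, -5, -3]
j=5: a[5]=-11 ≤ -3 → i=2, swap a[2],a[5] → [-13, -9, -11, 5, -1, 0, 3, -7, -6, -5, -3]
j=6: a[6]=3 > -3 → no swap
j=7: a[7]=-7 ≤ -3 → i=3, swap a[3],a[7] → [-13, -9, -11, -7, -1, 0, 3, 5, -6, -5, -3]
j=8: a[8]=-6 ≤ -3 → i=4, swap a[4],a[8] → [-13, -9, -11, -7, -6, 0, 3, 5, -1, -5, -3]
j=9: a[9]=-5 ≤ -3 → i=5, swap a[5],a[9] → [-13, -9, -11, -7, -6, -5, 3, 5, -1, 0, -3]
final swap a[6],a[10] → [-13, -9, -11, -7, -6, -5, -3, 5, -1, 0, 3]; return 6

7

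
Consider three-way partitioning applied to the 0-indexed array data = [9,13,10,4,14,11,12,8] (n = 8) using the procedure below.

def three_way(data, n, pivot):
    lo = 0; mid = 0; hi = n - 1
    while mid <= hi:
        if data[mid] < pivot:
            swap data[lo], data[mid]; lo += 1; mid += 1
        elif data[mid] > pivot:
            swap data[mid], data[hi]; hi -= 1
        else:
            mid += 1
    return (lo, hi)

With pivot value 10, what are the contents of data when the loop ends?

lo=0 mid=0 hi=7
9<10: swap(0,0), lo=1 mid=1 ⇒ [9,13,10,4,14,11,12,8]
13>10: swap(1,7), hi=6 ⇒ [9,8,10,4,14,11,12,13]
8<10: swap(1,1), lo=2 mid=2 ⇒ [9,8,10,4,14,11,12,13]
10=10: mid=3
4<10: swap(2,3), lo=3 mid=4 ⇒ [9,8,4,10,14,11,12,13]
14>10: swap(4,6), hi=5 ⇒ [9,8,4,10,12,11,14,13]
12>10: swap(4,5), hi=4 ⇒ [9,8,4,10,11,12,14,13]
11>10: swap(4,4), hi=3 ⇒ [9,8,4,10,11,12,14,13]
done. lo=3 hi=3; data=[9,8,4,10,11,12,14,13]

[9,8,4,10,11,12,14,13]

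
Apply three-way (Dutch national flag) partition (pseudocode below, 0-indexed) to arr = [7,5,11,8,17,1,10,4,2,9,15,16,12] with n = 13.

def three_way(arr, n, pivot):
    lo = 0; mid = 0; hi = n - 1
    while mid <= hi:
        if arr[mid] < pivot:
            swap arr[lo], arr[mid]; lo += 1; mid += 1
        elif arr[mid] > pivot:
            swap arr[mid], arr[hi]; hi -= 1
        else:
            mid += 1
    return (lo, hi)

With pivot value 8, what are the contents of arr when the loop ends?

[7,5,2,4,1,8,10,17,9,15,16,12,11]

pivot = 8; lo=0, mid=0, hi=12
arr[mid]=7<8: swap arr[0],arr[0]; lo=1,mid=1 → [7,5,11,8,17,1,10,4,2,9,15,16,12]
arr[mid]=5<8: swap arr[1],arr[1]; lo=2,mid=2 → [7,5,11,8,17,1,10,4,2,9,15,16,12]
arr[mid]=11>8: swap arr[2],arr[12]; hi=11 → [7,5,12,8,17,1,10,4,2,9,15,16,11]
arr[mid]=12>8: swap arr[2],arr[11]; hi=10 → [7,5,16,8,17,1,10,4,2,9,15,12,11]
arr[mid]=16>8: swap arr[2],arr[10]; hi=9 → [7,5,15,8,17,1,10,4,2,9,16,12,11]
arr[mid]=15>8: swap arr[2],arr[9]; hi=8 → [7,5,9,8,17,1,10,4,2,15,16,12,11]
arr[mid]=9>8: swap arr[2],arr[8]; hi=7 → [7,5,2,8,17,1,10,4,9,15,16,12,11]
arr[mid]=2<8: swap arr[2],arr[2]; lo=3,mid=3 → [7,5,2,8,17,1,10,4,9,15,16,12,11]
arr[mid]=8=8: mid=4
arr[mid]=17>8: swap arr[4],arr[7]; hi=6 → [7,5,2,8,4,1,10,17,9,15,16,12,11]
arr[mid]=4<8: swap arr[3],arr[4]; lo=4,mid=5 → [7,5,2,4,8,1,10,17,9,15,16,12,11]
arr[mid]=1<8: swap arr[4],arr[5]; lo=5,mid=6 → [7,5,2,4,1,8,10,17,9,15,16,12,11]
arr[mid]=10>8: swap arr[6],arr[6]; hi=5 → [7,5,2,4,1,8,10,17,9,15,16,12,11]
end: lo=5, hi=5; arr = [7,5,2,4,1,8,10,17,9,15,16,12,11]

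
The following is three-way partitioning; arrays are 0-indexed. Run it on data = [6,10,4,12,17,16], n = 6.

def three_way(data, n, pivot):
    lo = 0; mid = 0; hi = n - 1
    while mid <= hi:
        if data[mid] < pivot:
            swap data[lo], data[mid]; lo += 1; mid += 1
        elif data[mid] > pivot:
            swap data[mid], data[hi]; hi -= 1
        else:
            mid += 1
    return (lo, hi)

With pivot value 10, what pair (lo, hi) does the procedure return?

pivot = 10; lo=0, mid=0, hi=5
data[mid]=6<10: swap data[0],data[0]; lo=1,mid=1 → [6,10,4,12,17,16]
data[mid]=10=10: mid=2
data[mid]=4<10: swap data[1],data[2]; lo=2,mid=3 → [6,4,10,12,17,16]
data[mid]=12>10: swap data[3],data[5]; hi=4 → [6,4,10,16,17,12]
data[mid]=16>10: swap data[3],data[4]; hi=3 → [6,4,10,17,16,12]
data[mid]=17>10: swap data[3],data[3]; hi=2 → [6,4,10,17,16,12]
end: lo=2, hi=2; data = [6,4,10,17,16,12]

(2, 2)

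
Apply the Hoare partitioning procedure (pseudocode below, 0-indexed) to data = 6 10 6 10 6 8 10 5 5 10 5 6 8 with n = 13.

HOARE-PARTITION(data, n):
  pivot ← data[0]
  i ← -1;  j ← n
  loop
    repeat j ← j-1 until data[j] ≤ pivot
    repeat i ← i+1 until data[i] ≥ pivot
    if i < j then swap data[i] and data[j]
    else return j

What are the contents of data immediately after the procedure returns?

pivot = data[0] = 6; i = -1, j = 13
j→11 (data[11]=6≤6), i→0 (data[0]=6≥6); i<j, swap → 6 10 6 10 6 8 10 5 5 10 5 6 8
j→10 (data[10]=5≤6), i→1 (data[1]=10≥6); i<j, swap → 6 5 6 10 6 8 10 5 5 10 10 6 8
j→8 (data[8]=5≤6), i→2 (data[2]=6≥6); i<j, swap → 6 5 5 10 6 8 10 5 6 10 10 6 8
j→7 (data[7]=5≤6), i→3 (data[3]=10≥6); i<j, swap → 6 5 5 5 6 8 10 10 6 10 10 6 8
j→4, i→4; i≥j, return j=4. data = 6 5 5 5 6 8 10 10 6 10 10 6 8

6 5 5 5 6 8 10 10 6 10 10 6 8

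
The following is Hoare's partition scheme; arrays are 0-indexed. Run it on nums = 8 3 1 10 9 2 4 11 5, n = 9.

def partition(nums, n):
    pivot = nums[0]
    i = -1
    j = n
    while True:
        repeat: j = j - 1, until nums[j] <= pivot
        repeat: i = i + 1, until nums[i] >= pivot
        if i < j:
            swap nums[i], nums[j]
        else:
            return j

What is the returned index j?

pivot = nums[0] = 8; i = -1, j = 9
j→8 (nums[8]=5≤8), i→0 (nums[0]=8≥8); i<j, swap → 5 3 1 10 9 2 4 11 8
j→6 (nums[6]=4≤8), i→3 (nums[3]=10≥8); i<j, swap → 5 3 1 4 9 2 10 11 8
j→5 (nums[5]=2≤8), i→4 (nums[4]=9≥8); i<j, swap → 5 3 1 4 2 9 10 11 8
j→4, i→5; i≥j, return j=4. nums = 5 3 1 4 2 9 10 11 8

4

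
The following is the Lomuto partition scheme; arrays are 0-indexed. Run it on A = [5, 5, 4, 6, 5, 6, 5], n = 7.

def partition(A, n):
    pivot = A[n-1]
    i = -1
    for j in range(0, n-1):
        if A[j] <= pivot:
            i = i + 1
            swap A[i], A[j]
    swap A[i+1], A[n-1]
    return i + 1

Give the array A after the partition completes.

[5, 5, 4, 5, 5, 6, 6]

pivot = A[6] = 5; i = -1
j=0: A[0]=5 ≤ 5 → i=0, swap A[0],A[0] (no change) → [5, 5, 4, 6, 5, 6, 5]
j=1: A[1]=5 ≤ 5 → i=1, swap A[1],A[1] (no change) → [5, 5, 4, 6, 5, 6, 5]
j=2: A[2]=4 ≤ 5 → i=2, swap A[2],A[2] (no change) → [5, 5, 4, 6, 5, 6, 5]
j=3: A[3]=6 > 5 → no swap
j=4: A[4]=5 ≤ 5 → i=3, swap A[3],A[4] → [5, 5, 4, 5, 6, 6, 5]
j=5: A[5]=6 > 5 → no swap
final swap A[4],A[6] → [5, 5, 4, 5, 5, 6, 6]; return 4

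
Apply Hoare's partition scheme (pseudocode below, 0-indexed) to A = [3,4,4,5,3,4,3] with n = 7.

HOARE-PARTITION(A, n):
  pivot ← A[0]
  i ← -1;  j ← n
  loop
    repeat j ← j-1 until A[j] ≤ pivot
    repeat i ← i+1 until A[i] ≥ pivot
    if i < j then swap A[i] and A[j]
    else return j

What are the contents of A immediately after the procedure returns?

[3,3,4,5,4,4,3]

pivot = A[0] = 3; i = -1, j = 7
j→6 (A[6]=3≤3), i→0 (A[0]=3≥3); i<j, swap → [3,4,4,5,3,4,3]
j→4 (A[4]=3≤3), i→1 (A[1]=4≥3); i<j, swap → [3,3,4,5,4,4,3]
j→1, i→2; i≥j, return j=1. A = [3,3,4,5,4,4,3]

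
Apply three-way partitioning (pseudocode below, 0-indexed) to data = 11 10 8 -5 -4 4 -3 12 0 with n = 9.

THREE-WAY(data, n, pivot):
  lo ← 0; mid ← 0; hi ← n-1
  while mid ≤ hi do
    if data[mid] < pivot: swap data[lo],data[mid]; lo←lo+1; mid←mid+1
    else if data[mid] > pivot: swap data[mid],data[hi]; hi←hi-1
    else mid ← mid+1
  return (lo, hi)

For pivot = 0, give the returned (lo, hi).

(3, 3)

pivot = 0; lo=0, mid=0, hi=8
data[mid]=11>0: swap data[0],data[8]; hi=7 → 0 10 8 -5 -4 4 -3 12 11
data[mid]=0=0: mid=1
data[mid]=10>0: swap data[1],data[7]; hi=6 → 0 12 8 -5 -4 4 -3 10 11
data[mid]=12>0: swap data[1],data[6]; hi=5 → 0 -3 8 -5 -4 4 12 10 11
data[mid]=-3<0: swap data[0],data[1]; lo=1,mid=2 → -3 0 8 -5 -4 4 12 10 11
data[mid]=8>0: swap data[2],data[5]; hi=4 → -3 0 4 -5 -4 8 12 10 11
data[mid]=4>0: swap data[2],data[4]; hi=3 → -3 0 -4 -5 4 8 12 10 11
data[mid]=-4<0: swap data[1],data[2]; lo=2,mid=3 → -3 -4 0 -5 4 8 12 10 11
data[mid]=-5<0: swap data[2],data[3]; lo=3,mid=4 → -3 -4 -5 0 4 8 12 10 11
end: lo=3, hi=3; data = -3 -4 -5 0 4 8 12 10 11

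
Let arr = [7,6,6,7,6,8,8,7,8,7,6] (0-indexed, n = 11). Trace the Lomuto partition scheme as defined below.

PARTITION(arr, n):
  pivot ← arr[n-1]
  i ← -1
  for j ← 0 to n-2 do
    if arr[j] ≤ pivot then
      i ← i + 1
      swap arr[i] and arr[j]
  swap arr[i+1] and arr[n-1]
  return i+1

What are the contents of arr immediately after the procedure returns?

[6,6,6,6,7,8,8,7,8,7,7]

pivot = arr[10] = 6; i = -1
j=0: arr[0]=7 > 6 → no swap
j=1: arr[1]=6 ≤ 6 → i=0, swap arr[0],arr[1] → [6,7,6,7,6,8,8,7,8,7,6]
j=2: arr[2]=6 ≤ 6 → i=1, swap arr[1],arr[2] → [6,6,7,7,6,8,8,7,8,7,6]
j=3: arr[3]=7 > 6 → no swap
j=4: arr[4]=6 ≤ 6 → i=2, swap arr[2],arr[4] → [6,6,6,7,7,8,8,7,8,7,6]
j=5: arr[5]=8 > 6 → no swap
j=6: arr[6]=8 > 6 → no swap
j=7: arr[7]=7 > 6 → no swap
j=8: arr[8]=8 > 6 → no swap
j=9: arr[9]=7 > 6 → no swap
final swap arr[3],arr[10] → [6,6,6,6,7,8,8,7,8,7,7]; return 3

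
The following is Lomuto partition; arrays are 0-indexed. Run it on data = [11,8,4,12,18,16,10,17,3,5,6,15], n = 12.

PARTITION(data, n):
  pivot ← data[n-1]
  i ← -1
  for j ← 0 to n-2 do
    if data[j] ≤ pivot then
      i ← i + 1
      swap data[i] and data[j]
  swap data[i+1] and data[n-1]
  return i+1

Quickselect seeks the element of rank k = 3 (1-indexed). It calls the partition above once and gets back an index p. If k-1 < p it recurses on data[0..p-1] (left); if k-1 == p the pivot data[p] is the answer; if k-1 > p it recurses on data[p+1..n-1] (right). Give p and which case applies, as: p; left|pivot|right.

8; left

pivot = data[11] = 15; i = -1
j=0: data[0]=11 ≤ 15 → i=0, swap data[0],data[0] (no change) → [11,8,4,12,18,16,10,17,3,5,6,15]
j=1: data[1]=8 ≤ 15 → i=1, swap data[1],data[1] (no change) → [11,8,4,12,18,16,10,17,3,5,6,15]
j=2: data[2]=4 ≤ 15 → i=2, swap data[2],data[2] (no change) → [11,8,4,12,18,16,10,17,3,5,6,15]
j=3: data[3]=12 ≤ 15 → i=3, swap data[3],data[3] (no change) → [11,8,4,12,18,16,10,17,3,5,6,15]
j=4: data[4]=18 > 15 → no swap
j=5: data[5]=16 > 15 → no swap
j=6: data[6]=10 ≤ 15 → i=4, swap data[4],data[6] → [11,8,4,12,10,16,18,17,3,5,6,15]
j=7: data[7]=17 > 15 → no swap
j=8: data[8]=3 ≤ 15 → i=5, swap data[5],data[8] → [11,8,4,12,10,3,18,17,16,5,6,15]
j=9: data[9]=5 ≤ 15 → i=6, swap data[6],data[9] → [11,8,4,12,10,3,5,17,16,18,6,15]
j=10: data[10]=6 ≤ 15 → i=7, swap data[7],data[10] → [11,8,4,12,10,3,5,6,16,18,17,15]
final swap data[8],data[11] → [11,8,4,12,10,3,5,6,15,18,17,16]; return 8
p = 8; k-1 = 2 < 8 ⇒ left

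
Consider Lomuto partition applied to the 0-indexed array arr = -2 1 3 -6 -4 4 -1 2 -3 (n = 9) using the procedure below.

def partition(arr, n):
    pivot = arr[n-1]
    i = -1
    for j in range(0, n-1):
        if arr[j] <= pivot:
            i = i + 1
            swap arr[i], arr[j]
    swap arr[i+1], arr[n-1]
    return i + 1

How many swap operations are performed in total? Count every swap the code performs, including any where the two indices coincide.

pivot=-3, i=-1
j=0: -2>-3, skip
j=1: 1>-3, skip
j=2: 3>-3, skip
j=3: -6≤-3, i=0, swap(0,3) ⇒ -6 1 3 -2 -4 4 -1 2 -3
j=4: -4≤-3, i=1, swap(1,4) ⇒ -6 -4 3 -2 1 4 -1 2 -3
j=5: 4>-3, skip
j=6: -1>-3, skip
j=7: 2>-3, skip
swap(2,8) ⇒ -6 -4 -3 -2 1 4 -1 2 3; return 2

3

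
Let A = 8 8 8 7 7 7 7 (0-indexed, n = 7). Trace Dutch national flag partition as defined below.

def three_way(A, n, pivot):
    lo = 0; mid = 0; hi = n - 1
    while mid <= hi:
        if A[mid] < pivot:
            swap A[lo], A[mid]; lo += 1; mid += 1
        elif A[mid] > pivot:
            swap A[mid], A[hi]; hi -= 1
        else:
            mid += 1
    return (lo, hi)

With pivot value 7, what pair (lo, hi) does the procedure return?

(0, 3)

pivot = 7; lo=0, mid=0, hi=6
A[mid]=8>7: swap A[0],A[6]; hi=5 → 7 8 8 7 7 7 8
A[mid]=7=7: mid=1
A[mid]=8>7: swap A[1],A[5]; hi=4 → 7 7 8 7 7 8 8
A[mid]=7=7: mid=2
A[mid]=8>7: swap A[2],A[4]; hi=3 → 7 7 7 7 8 8 8
A[mid]=7=7: mid=3
A[mid]=7=7: mid=4
end: lo=0, hi=3; A = 7 7 7 7 8 8 8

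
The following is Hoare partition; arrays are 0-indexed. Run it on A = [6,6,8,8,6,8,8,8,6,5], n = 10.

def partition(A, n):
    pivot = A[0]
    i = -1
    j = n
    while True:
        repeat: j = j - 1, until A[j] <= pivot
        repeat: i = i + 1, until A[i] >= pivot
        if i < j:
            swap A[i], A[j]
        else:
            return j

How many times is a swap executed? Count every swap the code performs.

3

pivot = A[0] = 6; i = -1, j = 10
j→9 (A[9]=5≤6), i→0 (A[0]=6≥6); i<j, swap → [5,6,8,8,6,8,8,8,6,6]
j→8 (A[8]=6≤6), i→1 (A[1]=6≥6); i<j, swap → [5,6,8,8,6,8,8,8,6,6]
j→4 (A[4]=6≤6), i→2 (A[2]=8≥6); i<j, swap → [5,6,6,8,8,8,8,8,6,6]
j→2, i→3; i≥j, return j=2. A = [5,6,6,8,8,8,8,8,6,6]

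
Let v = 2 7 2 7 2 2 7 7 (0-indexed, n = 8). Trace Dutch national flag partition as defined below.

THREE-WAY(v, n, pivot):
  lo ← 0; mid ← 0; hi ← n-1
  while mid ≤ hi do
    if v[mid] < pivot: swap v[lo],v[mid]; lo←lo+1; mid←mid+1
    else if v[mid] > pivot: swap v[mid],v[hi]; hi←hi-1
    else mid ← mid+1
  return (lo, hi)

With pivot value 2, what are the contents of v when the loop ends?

2 2 2 2 7 7 7 7

lo=0 mid=0 hi=7
2=2: mid=1
7>2: swap(1,7), hi=6 ⇒ 2 7 2 7 2 2 7 7
7>2: swap(1,6), hi=5 ⇒ 2 7 2 7 2 2 7 7
7>2: swap(1,5), hi=4 ⇒ 2 2 2 7 2 7 7 7
2=2: mid=2
2=2: mid=3
7>2: swap(3,4), hi=3 ⇒ 2 2 2 2 7 7 7 7
2=2: mid=4
done. lo=0 hi=3; v=2 2 2 2 7 7 7 7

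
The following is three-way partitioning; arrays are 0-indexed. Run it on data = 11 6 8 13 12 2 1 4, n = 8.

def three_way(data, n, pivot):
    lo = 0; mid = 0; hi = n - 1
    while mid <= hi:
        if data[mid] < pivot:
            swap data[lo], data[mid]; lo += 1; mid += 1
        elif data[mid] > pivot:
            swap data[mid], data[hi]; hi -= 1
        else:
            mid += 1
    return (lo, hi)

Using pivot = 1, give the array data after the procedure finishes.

1 8 13 12 2 6 4 11

pivot = 1; lo=0, mid=0, hi=7
data[mid]=11>1: swap data[0],data[7]; hi=6 → 4 6 8 13 12 2 1 11
data[mid]=4>1: swap data[0],data[6]; hi=5 → 1 6 8 13 12 2 4 11
data[mid]=1=1: mid=1
data[mid]=6>1: swap data[1],data[5]; hi=4 → 1 2 8 13 12 6 4 11
data[mid]=2>1: swap data[1],data[4]; hi=3 → 1 12 8 13 2 6 4 11
data[mid]=12>1: swap data[1],data[3]; hi=2 → 1 13 8 12 2 6 4 11
data[mid]=13>1: swap data[1],data[2]; hi=1 → 1 8 13 12 2 6 4 11
data[mid]=8>1: swap data[1],data[1]; hi=0 → 1 8 13 12 2 6 4 11
end: lo=0, hi=0; data = 1 8 13 12 2 6 4 11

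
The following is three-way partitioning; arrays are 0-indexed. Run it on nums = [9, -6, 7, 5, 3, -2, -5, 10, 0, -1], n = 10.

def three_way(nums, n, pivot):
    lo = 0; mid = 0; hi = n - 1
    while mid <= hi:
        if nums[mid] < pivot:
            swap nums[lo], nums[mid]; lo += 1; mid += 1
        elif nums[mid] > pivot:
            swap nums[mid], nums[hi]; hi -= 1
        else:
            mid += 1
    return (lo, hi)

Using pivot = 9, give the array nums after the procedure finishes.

[-6, 7, 5, 3, -2, -5, -1, 0, 9, 10]

pivot = 9; lo=0, mid=0, hi=9
nums[mid]=9=9: mid=1
nums[mid]=-6<9: swap nums[0],nums[1]; lo=1,mid=2 → [-6, 9, 7, 5, 3, -2, -5, 10, 0, -1]
nums[mid]=7<9: swap nums[1],nums[2]; lo=2,mid=3 → [-6, 7, 9, 5, 3, -2, -5, 10, 0, -1]
nums[mid]=5<9: swap nums[2],nums[3]; lo=3,mid=4 → [-6, 7, 5, 9, 3, -2, -5, 10, 0, -1]
nums[mid]=3<9: swap nums[3],nums[4]; lo=4,mid=5 → [-6, 7, 5, 3, 9, -2, -5, 10, 0, -1]
nums[mid]=-2<9: swap nums[4],nums[5]; lo=5,mid=6 → [-6, 7, 5, 3, -2, 9, -5, 10, 0, -1]
nums[mid]=-5<9: swap nums[5],nums[6]; lo=6,mid=7 → [-6, 7, 5, 3, -2, -5, 9, 10, 0, -1]
nums[mid]=10>9: swap nums[7],nums[9]; hi=8 → [-6, 7, 5, 3, -2, -5, 9, -1, 0, 10]
nums[mid]=-1<9: swap nums[6],nums[7]; lo=7,mid=8 → [-6, 7, 5, 3, -2, -5, -1, 9, 0, 10]
nums[mid]=0<9: swap nums[7],nums[8]; lo=8,mid=9 → [-6, 7, 5, 3, -2, -5, -1, 0, 9, 10]
end: lo=8, hi=8; nums = [-6, 7, 5, 3, -2, -5, -1, 0, 9, 10]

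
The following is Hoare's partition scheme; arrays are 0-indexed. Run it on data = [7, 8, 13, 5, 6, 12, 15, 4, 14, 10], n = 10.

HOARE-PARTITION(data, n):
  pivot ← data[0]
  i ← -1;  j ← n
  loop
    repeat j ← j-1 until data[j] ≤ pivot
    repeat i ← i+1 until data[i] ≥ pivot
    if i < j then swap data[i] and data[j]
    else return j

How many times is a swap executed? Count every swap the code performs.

3

pivot=7
j stops at 7 (4), i stops at 0 (7); swap ⇒ [4, 8, 13, 5, 6, 12, 15, 7, 14, 10]
j stops at 4 (6), i stops at 1 (8); swap ⇒ [4, 6, 13, 5, 8, 12, 15, 7, 14, 10]
j stops at 3 (5), i stops at 2 (13); swap ⇒ [4, 6, 5, 13, 8, 12, 15, 7, 14, 10]
j stops at 2, i stops at 3; i≥j ⇒ return 2. data=[4, 6, 5, 13, 8, 12, 15, 7, 14, 10]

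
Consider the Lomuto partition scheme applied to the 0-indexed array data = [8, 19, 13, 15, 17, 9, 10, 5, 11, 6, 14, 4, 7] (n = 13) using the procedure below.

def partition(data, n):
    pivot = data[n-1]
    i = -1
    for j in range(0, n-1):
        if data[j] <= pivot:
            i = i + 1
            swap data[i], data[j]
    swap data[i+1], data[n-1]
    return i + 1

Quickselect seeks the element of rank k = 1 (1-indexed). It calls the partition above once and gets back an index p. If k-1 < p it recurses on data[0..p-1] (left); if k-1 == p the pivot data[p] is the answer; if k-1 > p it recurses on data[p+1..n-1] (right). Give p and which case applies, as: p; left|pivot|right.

pivot=7, i=-1
j=0: 8>7, skip
j=1: 19>7, skip
j=2: 13>7, skip
j=3: 15>7, skip
j=4: 17>7, skip
j=5: 9>7, skip
j=6: 10>7, skip
j=7: 5≤7, i=0, swap(0,7) ⇒ [5, 19, 13, 15, 17, 9, 10, 8, 11, 6, 14, 4, 7]
j=8: 11>7, skip
j=9: 6≤7, i=1, swap(1,9) ⇒ [5, 6, 13, 15, 17, 9, 10, 8, 11, 19, 14, 4, 7]
j=10: 14>7, skip
j=11: 4≤7, i=2, swap(2,11) ⇒ [5, 6, 4, 15, 17, 9, 10, 8, 11, 19, 14, 13, 7]
swap(3,12) ⇒ [5, 6, 4, 7, 17, 9, 10, 8, 11, 19, 14, 13, 15]; return 3
p = 3; k-1 = 0 < 3 ⇒ left

3; left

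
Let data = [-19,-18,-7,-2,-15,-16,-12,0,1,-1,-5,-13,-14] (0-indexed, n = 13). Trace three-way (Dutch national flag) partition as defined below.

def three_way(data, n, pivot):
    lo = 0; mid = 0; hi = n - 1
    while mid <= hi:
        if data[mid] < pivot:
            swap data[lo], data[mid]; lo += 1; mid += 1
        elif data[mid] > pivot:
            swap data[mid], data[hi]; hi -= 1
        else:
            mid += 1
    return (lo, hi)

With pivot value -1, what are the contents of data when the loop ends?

[-19,-18,-7,-2,-15,-16,-12,-14,-13,-5,-1,1,0]

lo=0 mid=0 hi=12
-19<-1: swap(0,0), lo=1 mid=1 ⇒ [-19,-18,-7,-2,-15,-16,-12,0,1,-1,-5,-13,-14]
-18<-1: swap(1,1), lo=2 mid=2 ⇒ [-19,-18,-7,-2,-15,-16,-12,0,1,-1,-5,-13,-14]
-7<-1: swap(2,2), lo=3 mid=3 ⇒ [-19,-18,-7,-2,-15,-16,-12,0,1,-1,-5,-13,-14]
-2<-1: swap(3,3), lo=4 mid=4 ⇒ [-19,-18,-7,-2,-15,-16,-12,0,1,-1,-5,-13,-14]
-15<-1: swap(4,4), lo=5 mid=5 ⇒ [-19,-18,-7,-2,-15,-16,-12,0,1,-1,-5,-13,-14]
-16<-1: swap(5,5), lo=6 mid=6 ⇒ [-19,-18,-7,-2,-15,-16,-12,0,1,-1,-5,-13,-14]
-12<-1: swap(6,6), lo=7 mid=7 ⇒ [-19,-18,-7,-2,-15,-16,-12,0,1,-1,-5,-13,-14]
0>-1: swap(7,12), hi=11 ⇒ [-19,-18,-7,-2,-15,-16,-12,-14,1,-1,-5,-13,0]
-14<-1: swap(7,7), lo=8 mid=8 ⇒ [-19,-18,-7,-2,-15,-16,-12,-14,1,-1,-5,-13,0]
1>-1: swap(8,11), hi=10 ⇒ [-19,-18,-7,-2,-15,-16,-12,-14,-13,-1,-5,1,0]
-13<-1: swap(8,8), lo=9 mid=9 ⇒ [-19,-18,-7,-2,-15,-16,-12,-14,-13,-1,-5,1,0]
-1=-1: mid=10
-5<-1: swap(9,10), lo=10 mid=11 ⇒ [-19,-18,-7,-2,-15,-16,-12,-14,-13,-5,-1,1,0]
done. lo=10 hi=10; data=[-19,-18,-7,-2,-15,-16,-12,-14,-13,-5,-1,1,0]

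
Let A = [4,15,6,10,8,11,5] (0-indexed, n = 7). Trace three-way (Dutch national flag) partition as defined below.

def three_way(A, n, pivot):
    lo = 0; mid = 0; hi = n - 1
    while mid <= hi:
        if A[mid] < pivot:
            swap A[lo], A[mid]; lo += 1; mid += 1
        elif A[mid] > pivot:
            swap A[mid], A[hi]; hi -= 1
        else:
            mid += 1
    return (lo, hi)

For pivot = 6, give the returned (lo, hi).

pivot = 6; lo=0, mid=0, hi=6
A[mid]=4<6: swap A[0],A[0]; lo=1,mid=1 → [4,15,6,10,8,11,5]
A[mid]=15>6: swap A[1],A[6]; hi=5 → [4,5,6,10,8,11,15]
A[mid]=5<6: swap A[1],A[1]; lo=2,mid=2 → [4,5,6,10,8,11,15]
A[mid]=6=6: mid=3
A[mid]=10>6: swap A[3],A[5]; hi=4 → [4,5,6,11,8,10,15]
A[mid]=11>6: swap A[3],A[4]; hi=3 → [4,5,6,8,11,10,15]
A[mid]=8>6: swap A[3],A[3]; hi=2 → [4,5,6,8,11,10,15]
end: lo=2, hi=2; A = [4,5,6,8,11,10,15]

(2, 2)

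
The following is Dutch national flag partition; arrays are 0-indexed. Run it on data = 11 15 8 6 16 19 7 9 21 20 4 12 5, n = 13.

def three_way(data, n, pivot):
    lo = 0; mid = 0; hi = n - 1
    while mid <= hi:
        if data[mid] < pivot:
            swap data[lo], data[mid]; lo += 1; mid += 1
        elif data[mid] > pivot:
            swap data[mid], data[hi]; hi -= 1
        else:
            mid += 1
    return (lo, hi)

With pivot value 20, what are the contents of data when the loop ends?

11 15 8 6 16 19 7 9 5 4 12 20 21

pivot = 20; lo=0, mid=0, hi=12
data[mid]=11<20: swap data[0],data[0]; lo=1,mid=1 → 11 15 8 6 16 19 7 9 21 20 4 12 5
data[mid]=15<20: swap data[1],data[1]; lo=2,mid=2 → 11 15 8 6 16 19 7 9 21 20 4 12 5
data[mid]=8<20: swap data[2],data[2]; lo=3,mid=3 → 11 15 8 6 16 19 7 9 21 20 4 12 5
data[mid]=6<20: swap data[3],data[3]; lo=4,mid=4 → 11 15 8 6 16 19 7 9 21 20 4 12 5
data[mid]=16<20: swap data[4],data[4]; lo=5,mid=5 → 11 15 8 6 16 19 7 9 21 20 4 12 5
data[mid]=19<20: swap data[5],data[5]; lo=6,mid=6 → 11 15 8 6 16 19 7 9 21 20 4 12 5
data[mid]=7<20: swap data[6],data[6]; lo=7,mid=7 → 11 15 8 6 16 19 7 9 21 20 4 12 5
data[mid]=9<20: swap data[7],data[7]; lo=8,mid=8 → 11 15 8 6 16 19 7 9 21 20 4 12 5
data[mid]=21>20: swap data[8],data[12]; hi=11 → 11 15 8 6 16 19 7 9 5 20 4 12 21
data[mid]=5<20: swap data[8],data[8]; lo=9,mid=9 → 11 15 8 6 16 19 7 9 5 20 4 12 21
data[mid]=20=20: mid=10
data[mid]=4<20: swap data[9],data[10]; lo=10,mid=11 → 11 15 8 6 16 19 7 9 5 4 20 12 21
data[mid]=12<20: swap data[10],data[11]; lo=11,mid=12 → 11 15 8 6 16 19 7 9 5 4 12 20 21
end: lo=11, hi=11; data = 11 15 8 6 16 19 7 9 5 4 12 20 21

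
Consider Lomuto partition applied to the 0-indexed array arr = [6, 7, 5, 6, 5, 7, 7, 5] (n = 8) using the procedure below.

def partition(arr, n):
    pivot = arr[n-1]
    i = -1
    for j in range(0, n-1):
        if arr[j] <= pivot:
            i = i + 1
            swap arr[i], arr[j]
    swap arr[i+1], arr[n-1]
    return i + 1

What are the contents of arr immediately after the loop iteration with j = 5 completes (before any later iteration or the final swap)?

[5, 5, 6, 6, 7, 7, 7, 5]

pivot = arr[7] = 5; i = -1
j=0: arr[0]=6 > 5 → no swap
j=1: arr[1]=7 > 5 → no swap
j=2: arr[2]=5 ≤ 5 → i=0, swap arr[0],arr[2] → [5, 7, 6, 6, 5, 7, 7, 5]
j=3: arr[3]=6 > 5 → no swap
j=4: arr[4]=5 ≤ 5 → i=1, swap arr[1],arr[4] → [5, 5, 6, 6, 7, 7, 7, 5]
j=5: arr[5]=7 > 5 → no swap
(after j=5) arr = [5, 5, 6, 6, 7, 7, 7, 5]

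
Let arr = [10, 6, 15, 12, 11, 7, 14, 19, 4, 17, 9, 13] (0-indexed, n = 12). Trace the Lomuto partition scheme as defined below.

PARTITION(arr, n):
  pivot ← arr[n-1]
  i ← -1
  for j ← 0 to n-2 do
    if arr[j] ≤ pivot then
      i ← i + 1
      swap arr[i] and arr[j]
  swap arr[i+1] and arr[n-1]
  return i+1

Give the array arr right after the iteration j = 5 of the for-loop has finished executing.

[10, 6, 12, 11, 7, 15, 14, 19, 4, 17, 9, 13]

pivot = arr[11] = 13; i = -1
j=0: arr[0]=10 ≤ 13 → i=0, swap arr[0],arr[0] (no change) → [10, 6, 15, 12, 11, 7, 14, 19, 4, 17, 9, 13]
j=1: arr[1]=6 ≤ 13 → i=1, swap arr[1],arr[1] (no change) → [10, 6, 15, 12, 11, 7, 14, 19, 4, 17, 9, 13]
j=2: arr[2]=15 > 13 → no swap
j=3: arr[3]=12 ≤ 13 → i=2, swap arr[2],arr[3] → [10, 6, 12, 15, 11, 7, 14, 19, 4, 17, 9, 13]
j=4: arr[4]=11 ≤ 13 → i=3, swap arr[3],arr[4] → [10, 6, 12, 11, 15, 7, 14, 19, 4, 17, 9, 13]
j=5: arr[5]=7 ≤ 13 → i=4, swap arr[4],arr[5] → [10, 6, 12, 11, 7, 15, 14, 19, 4, 17, 9, 13]
(after j=5) arr = [10, 6, 12, 11, 7, 15, 14, 19, 4, 17, 9, 13]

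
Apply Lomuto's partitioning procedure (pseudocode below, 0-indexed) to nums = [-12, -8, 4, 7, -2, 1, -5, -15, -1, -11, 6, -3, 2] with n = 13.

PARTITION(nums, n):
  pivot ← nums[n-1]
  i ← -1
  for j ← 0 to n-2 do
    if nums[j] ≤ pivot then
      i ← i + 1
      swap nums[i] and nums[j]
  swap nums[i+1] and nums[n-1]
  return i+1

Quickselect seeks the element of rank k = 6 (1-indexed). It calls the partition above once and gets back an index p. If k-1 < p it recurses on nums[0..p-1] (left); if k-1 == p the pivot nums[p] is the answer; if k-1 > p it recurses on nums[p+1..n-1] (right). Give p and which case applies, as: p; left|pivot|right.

9; left

pivot = nums[12] = 2; i = -1
j=0: nums[0]=-12 ≤ 2 → i=0, swap nums[0],nums[0] (no change) → [-12, -8, 4, 7, -2, 1, -5, -15, -1, -11, 6, -3, 2]
j=1: nums[1]=-8 ≤ 2 → i=1, swap nums[1],nums[1] (no change) → [-12, -8, 4, 7, -2, 1, -5, -15, -1, -11, 6, -3, 2]
j=2: nums[2]=4 > 2 → no swap
j=3: nums[3]=7 > 2 → no swap
j=4: nums[4]=-2 ≤ 2 → i=2, swap nums[2],nums[4] → [-12, -8, -2, 7, 4, 1, -5, -15, -1, -11, 6, -3, 2]
j=5: nums[5]=1 ≤ 2 → i=3, swap nums[3],nums[5] → [-12, -8, -2, 1, 4, 7, -5, -15, -1, -11, 6, -3, 2]
j=6: nums[6]=-5 ≤ 2 → i=4, swap nums[4],nums[6] → [-12, -8, -2, 1, -5, 7, 4, -15, -1, -11, 6, -3, 2]
j=7: nums[7]=-15 ≤ 2 → i=5, swap nums[5],nums[7] → [-12, -8, -2, 1, -5, -15, 4, 7, -1, -11, 6, -3, 2]
j=8: nums[8]=-1 ≤ 2 → i=6, swap nums[6],nums[8] → [-12, -8, -2, 1, -5, -15, -1, 7, 4, -11, 6, -3, 2]
j=9: nums[9]=-11 ≤ 2 → i=7, swap nums[7],nums[9] → [-12, -8, -2, 1, -5, -15, -1, -11, 4, 7, 6, -3, 2]
j=10: nums[10]=6 > 2 → no swap
j=11: nums[11]=-3 ≤ 2 → i=8, swap nums[8],nums[11] → [-12, -8, -2, 1, -5, -15, -1, -11, -3, 7, 6, 4, 2]
final swap nums[9],nums[12] → [-12, -8, -2, 1, -5, -15, -1, -11, -3, 2, 6, 4, 7]; return 9
p = 9; k-1 = 5 < 9 ⇒ left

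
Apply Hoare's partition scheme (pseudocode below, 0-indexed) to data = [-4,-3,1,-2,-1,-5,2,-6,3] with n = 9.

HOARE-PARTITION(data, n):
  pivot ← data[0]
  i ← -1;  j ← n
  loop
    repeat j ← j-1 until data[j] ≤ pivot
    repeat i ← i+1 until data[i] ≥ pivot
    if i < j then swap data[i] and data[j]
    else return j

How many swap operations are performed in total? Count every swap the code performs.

2

pivot=-4
j stops at 7 (-6), i stops at 0 (-4); swap ⇒ [-6,-3,1,-2,-1,-5,2,-4,3]
j stops at 5 (-5), i stops at 1 (-3); swap ⇒ [-6,-5,1,-2,-1,-3,2,-4,3]
j stops at 1, i stops at 2; i≥j ⇒ return 1. data=[-6,-5,1,-2,-1,-3,2,-4,3]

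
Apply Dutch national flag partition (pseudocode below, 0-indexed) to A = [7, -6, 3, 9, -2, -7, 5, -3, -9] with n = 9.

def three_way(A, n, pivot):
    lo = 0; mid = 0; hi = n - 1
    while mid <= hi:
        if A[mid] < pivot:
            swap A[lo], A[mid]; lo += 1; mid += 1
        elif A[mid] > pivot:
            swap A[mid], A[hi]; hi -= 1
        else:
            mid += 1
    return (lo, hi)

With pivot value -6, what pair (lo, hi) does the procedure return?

pivot = -6; lo=0, mid=0, hi=8
A[mid]=7>-6: swap A[0],A[8]; hi=7 → [-9, -6, 3, 9, -2, -7, 5, -3, 7]
A[mid]=-9<-6: swap A[0],A[0]; lo=1,mid=1 → [-9, -6, 3, 9, -2, -7, 5, -3, 7]
A[mid]=-6=-6: mid=2
A[mid]=3>-6: swap A[2],A[7]; hi=6 → [-9, -6, -3, 9, -2, -7, 5, 3, 7]
A[mid]=-3>-6: swap A[2],A[6]; hi=5 → [-9, -6, 5, 9, -2, -7, -3, 3, 7]
A[mid]=5>-6: swap A[2],A[5]; hi=4 → [-9, -6, -7, 9, -2, 5, -3, 3, 7]
A[mid]=-7<-6: swap A[1],A[2]; lo=2,mid=3 → [-9, -7, -6, 9, -2, 5, -3, 3, 7]
A[mid]=9>-6: swap A[3],A[4]; hi=3 → [-9, -7, -6, -2, 9, 5, -3, 3, 7]
A[mid]=-2>-6: swap A[3],A[3]; hi=2 → [-9, -7, -6, -2, 9, 5, -3, 3, 7]
end: lo=2, hi=2; A = [-9, -7, -6, -2, 9, 5, -3, 3, 7]

(2, 2)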